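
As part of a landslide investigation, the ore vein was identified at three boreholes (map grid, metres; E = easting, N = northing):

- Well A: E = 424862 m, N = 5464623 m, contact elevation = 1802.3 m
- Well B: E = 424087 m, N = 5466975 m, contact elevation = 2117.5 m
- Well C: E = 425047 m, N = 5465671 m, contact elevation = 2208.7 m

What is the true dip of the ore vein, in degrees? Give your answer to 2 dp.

Let the plane be z = a·E + b·N + c.
Well B−Well A: −775a + 2352b = 315.2;  Well C−Well A: 185a + 1048b = 406.4.
Solving gives a = 0.50149, b = 0.29926.
Gradient magnitude |∇z| = √(a² + b²) = √(0.25150 + 0.08956) = 0.58400.
True dip = arctan(0.58400) = 30.28°, dipping toward WSW (azimuth ≈ 239°).

30.28°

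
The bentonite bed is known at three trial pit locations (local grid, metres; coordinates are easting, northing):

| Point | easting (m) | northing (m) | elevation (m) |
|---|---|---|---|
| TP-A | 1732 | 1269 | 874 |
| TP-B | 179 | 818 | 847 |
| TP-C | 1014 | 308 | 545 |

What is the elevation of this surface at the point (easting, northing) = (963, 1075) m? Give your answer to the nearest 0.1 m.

873.0 m

Two edge vectors: TP-A→TP-B = (-1553, -451, -27), TP-A→TP-C = (-718, -961, -329).
Normal n = (TP-A→TP-B) × (TP-A→TP-C) = (122432, -491551, 1168615).
So ∂z/∂easting = −n_x/n_z = −0.104767 and ∂z/∂northing = −n_y/n_z = 0.420627.
Intercept c from TP-A: 874 + 181.46 − 533.78 = 521.68.
At (963, 1075): z = −100.9 + 452.2 + 521.68 = 873.0 m.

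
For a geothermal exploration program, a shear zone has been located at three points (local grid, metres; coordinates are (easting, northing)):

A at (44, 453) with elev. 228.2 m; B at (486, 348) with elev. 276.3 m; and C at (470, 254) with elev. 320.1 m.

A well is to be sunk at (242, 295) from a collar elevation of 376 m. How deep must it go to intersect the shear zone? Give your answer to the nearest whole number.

Let the plane be z = a·E + b·N + c.
B−A: 442a − 105b = 48.1;  C−A: 426a − 199b = 91.9.
Solving gives a = −0.00180, b = −0.46565.
Then c = 228.2 − a·44 − b·453 = 439.22.
At (242, 295): z_contact = −0.4 − 137.4 + 439.22 = 301.4 m.
Depth below ground = 376 − 301.4 = 75 m.

75 m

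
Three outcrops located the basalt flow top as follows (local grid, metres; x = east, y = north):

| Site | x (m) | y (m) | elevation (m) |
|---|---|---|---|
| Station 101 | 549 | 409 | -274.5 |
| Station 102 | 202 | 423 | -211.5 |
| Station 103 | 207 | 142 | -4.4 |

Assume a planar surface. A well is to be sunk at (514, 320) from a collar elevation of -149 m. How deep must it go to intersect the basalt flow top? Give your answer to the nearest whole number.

Let the plane be z = a·x + b·y + c.
Station 102−Station 101: −347a + 14b = 63;  Station 103−Station 101: −342a − 267b = 270.1.
Solving gives a = −0.21144, b = −0.74077.
Then c = -274.5 − a·549 − b·409 = 144.56.
At (514, 320): z_contact = −108.7 − 237.0 + 144.56 = -201.2 m.
Depth below ground = -149 − (-201.2) = 52 m.

52 m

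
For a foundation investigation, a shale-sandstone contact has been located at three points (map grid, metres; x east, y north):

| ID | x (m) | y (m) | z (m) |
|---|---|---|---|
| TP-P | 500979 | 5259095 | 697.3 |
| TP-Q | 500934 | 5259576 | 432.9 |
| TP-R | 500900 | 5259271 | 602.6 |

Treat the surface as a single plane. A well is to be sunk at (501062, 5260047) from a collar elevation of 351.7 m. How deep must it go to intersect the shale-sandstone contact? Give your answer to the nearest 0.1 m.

Let the plane be z = a·x + b·y + c.
TP-Q−TP-P: −45a + 481b = −264.4;  TP-R−TP-P: −79a + 176b = −94.7.
Solving gives a = −0.032703880, b = −0.552747764.
Then c = 697.3 − a·500979 − b·5259095 = 2924034.26.
At (501062, 5260047): z_contact = −16386.67 − 2907479.22 + 2924034.26 = 168.37 m.
Depth below ground = 351.7 − 168.37 = 183.3 m.

183.3 m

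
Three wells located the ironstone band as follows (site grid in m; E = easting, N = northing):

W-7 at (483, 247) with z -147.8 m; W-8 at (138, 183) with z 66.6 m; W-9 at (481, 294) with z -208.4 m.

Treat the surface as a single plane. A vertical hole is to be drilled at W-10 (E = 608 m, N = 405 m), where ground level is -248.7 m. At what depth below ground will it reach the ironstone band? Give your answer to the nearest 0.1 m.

152.8 m

Two edge vectors: W-7→W-8 = (-345, -64, 214.4), W-7→W-9 = (-2, 47, -60.6).
Normal n = (W-7→W-8) × (W-7→W-9) = (-6198.4, -21335.8, -16343).
So ∂z/∂E = −n_x/n_z = −0.37927 and ∂z/∂N = −n_y/n_z = −1.30550.
Intercept c from W-7: -147.8 + 183.19 + 322.46 = 357.85.
At (608, 405): z_contact = −230.60 − 528.73 + 357.85 = -401.48 m.
Depth below ground = -248.7 − (-401.48) = 152.8 m.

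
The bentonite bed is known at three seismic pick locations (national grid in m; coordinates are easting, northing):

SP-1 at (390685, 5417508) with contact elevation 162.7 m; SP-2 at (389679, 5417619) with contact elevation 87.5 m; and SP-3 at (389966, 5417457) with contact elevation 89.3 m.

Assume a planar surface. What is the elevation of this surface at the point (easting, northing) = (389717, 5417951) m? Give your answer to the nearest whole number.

Two edge vectors: SP-1→SP-2 = (-1006, 111, -75.2), SP-1→SP-3 = (-719, -51, -73.4).
Normal n = (SP-1→SP-2) × (SP-1→SP-3) = (-11982.6, -19771.6, 131115).
So ∂z/∂easting = −n_x/n_z = 0.09139000 and ∂z/∂northing = −n_y/n_z = 0.15079587.
Intercept c from SP-1: 162.7 − 35704.70 − 816937.81 = −852479.81.
At (389717, 5417951): z = 35616.2 + 817004.6 − 852479.81 = 141.0 m.

141 m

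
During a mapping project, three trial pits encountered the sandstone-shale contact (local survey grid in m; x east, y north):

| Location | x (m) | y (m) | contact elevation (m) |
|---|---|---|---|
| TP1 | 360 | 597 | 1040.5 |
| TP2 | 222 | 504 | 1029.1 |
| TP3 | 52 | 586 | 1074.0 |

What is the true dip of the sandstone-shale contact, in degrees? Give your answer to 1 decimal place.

17.9°

Let the plane be z = a·x + b·y + c.
TP2−TP1: −138a − 93b = −11.4;  TP3−TP1: −308a − 11b = 33.5.
Solving gives a = −0.11948, b = 0.29987.
Gradient magnitude |∇z| = √(a² + b²) = √(0.01427 + 0.08992) = 0.32279.
True dip = arctan(0.32279) = 17.9°, dipping toward SSE (azimuth ≈ 158°).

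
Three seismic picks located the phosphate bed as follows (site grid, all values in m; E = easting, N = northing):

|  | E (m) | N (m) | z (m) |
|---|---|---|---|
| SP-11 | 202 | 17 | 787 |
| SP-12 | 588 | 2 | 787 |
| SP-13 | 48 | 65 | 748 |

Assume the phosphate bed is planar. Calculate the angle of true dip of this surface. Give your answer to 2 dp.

42.89°

Let the plane be z = a·E + b·N + c.
SP-12−SP-11: 386a − 15b = 0;  SP-13−SP-11: −154a + 48b = −39.
Solving gives a = −0.03607, b = −0.92823.
Gradient magnitude |∇z| = √(a² + b²) = √(0.00130 + 0.86161) = 0.92893.
True dip = arctan(0.92893) = 42.89°, dipping toward N (azimuth ≈ 002°).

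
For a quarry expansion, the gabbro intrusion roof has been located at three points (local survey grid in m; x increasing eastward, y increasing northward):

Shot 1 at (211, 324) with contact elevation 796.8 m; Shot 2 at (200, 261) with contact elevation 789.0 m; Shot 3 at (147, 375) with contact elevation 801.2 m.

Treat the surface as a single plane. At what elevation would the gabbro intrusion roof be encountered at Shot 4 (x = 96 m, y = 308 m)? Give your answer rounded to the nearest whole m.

Let the plane be z = a·x + b·y + c.
Shot 2−Shot 1: −11a − 63b = −7.8;  Shot 3−Shot 1: −64a + 51b = 4.4.
Solving gives a = 0.02626, b = 0.11922.
Then c = 796.8 − a·211 − b·324 = 752.63.
At (96, 308): z = 2.5 + 36.7 + 752.63 = 791.9 m.

792 m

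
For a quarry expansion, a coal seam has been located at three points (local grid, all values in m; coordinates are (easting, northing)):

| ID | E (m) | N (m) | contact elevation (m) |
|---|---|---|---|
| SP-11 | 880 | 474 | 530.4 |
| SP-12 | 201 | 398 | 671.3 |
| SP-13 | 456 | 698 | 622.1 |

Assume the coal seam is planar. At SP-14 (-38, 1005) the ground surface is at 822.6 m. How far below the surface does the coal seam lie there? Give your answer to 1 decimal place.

Two edge vectors: SP-11→SP-12 = (-679, -76, 140.9), SP-11→SP-13 = (-424, 224, 91.7).
Normal n = (SP-11→SP-12) × (SP-11→SP-13) = (-38530.8, 2522.7, -184320).
So ∂z/∂E = −n_x/n_z = −0.209043 and ∂z/∂N = −n_y/n_z = 0.013687.
Intercept c from SP-11: 530.4 + 183.96 − 6.49 = 707.87.
At (-38, 1005): z_contact = 7.94 + 13.75 + 707.87 = 729.57 m.
Depth below ground = 822.6 − 729.57 = 93.0 m.

93.0 m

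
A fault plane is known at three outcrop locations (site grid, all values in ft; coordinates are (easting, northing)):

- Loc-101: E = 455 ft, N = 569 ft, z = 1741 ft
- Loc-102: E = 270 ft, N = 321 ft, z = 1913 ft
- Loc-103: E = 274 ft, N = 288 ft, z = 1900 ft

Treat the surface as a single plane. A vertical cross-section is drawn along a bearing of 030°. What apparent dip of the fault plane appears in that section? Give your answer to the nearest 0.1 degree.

Let the plane be z = a·E + b·N + c.
Loc-102−Loc-101: −185a − 248b = 172;  Loc-103−Loc-101: −181a − 281b = 159.
Solving gives a = −1.25405, b = 0.24193.
Unit vector along 030° is (sin 30°, cos 30°) = (0.5000, 0.8660).
Slope in that direction = a·(0.5000) + b·(0.8660) = −0.41751.
Apparent dip = arctan|0.41751| = 22.7° (true dip is 51.9°, so apparent ≤ true as expected).

22.7°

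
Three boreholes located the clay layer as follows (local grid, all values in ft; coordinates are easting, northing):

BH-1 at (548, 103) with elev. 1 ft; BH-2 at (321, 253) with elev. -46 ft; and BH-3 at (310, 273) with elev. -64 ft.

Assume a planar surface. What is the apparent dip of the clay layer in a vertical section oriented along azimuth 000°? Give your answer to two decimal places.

Let the plane be z = a·easting + b·northing + c.
BH-2−BH-1: −227a + 150b = −47;  BH-3−BH-1: −238a + 170b = −65.
Solving gives a = −0.60900, b = −1.23495.
Unit vector along 000° is (sin 0°, cos 0°) = (0.0000, 1.0000).
Slope in that direction = a·(0.0000) + b·(1.0000) = −1.23495.
Apparent dip = arctan|1.23495| = 51.00° (true dip is 54.0°, so apparent ≤ true as expected).

51.00°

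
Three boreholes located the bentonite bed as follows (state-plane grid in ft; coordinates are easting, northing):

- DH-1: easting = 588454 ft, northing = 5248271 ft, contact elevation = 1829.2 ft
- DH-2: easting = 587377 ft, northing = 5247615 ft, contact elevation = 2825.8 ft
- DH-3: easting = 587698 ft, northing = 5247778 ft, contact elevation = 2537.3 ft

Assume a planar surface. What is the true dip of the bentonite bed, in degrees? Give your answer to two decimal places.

Two edge vectors: DH-1→DH-2 = (-1077, -656, 996.6), DH-1→DH-3 = (-756, -493, 708.1).
Normal n = (DH-1→DH-2) × (DH-1→DH-3) = (26810.2, 9194.1, 35025).
So ∂z/∂easting = −n_x/n_z = −0.76546 and ∂z/∂northing = −n_y/n_z = −0.26250.
Gradient magnitude |∇z| = √(a² + b²) = √(0.58593 + 0.06891) = 0.80922.
True dip = arctan(0.80922) = 38.98°, dipping toward ENE (azimuth ≈ 071°).

38.98°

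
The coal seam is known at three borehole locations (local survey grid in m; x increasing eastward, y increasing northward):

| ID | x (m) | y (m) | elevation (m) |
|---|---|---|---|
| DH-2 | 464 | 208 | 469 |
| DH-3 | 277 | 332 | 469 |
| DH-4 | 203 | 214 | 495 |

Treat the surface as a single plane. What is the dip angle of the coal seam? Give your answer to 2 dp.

10.58°

Let the plane be z = a·x + b·y + c.
DH-3−DH-2: −187a + 124b = 0;  DH-4−DH-2: −261a + 6b = 26.
Solving gives a = −0.10319, b = −0.15562.
Gradient magnitude |∇z| = √(a² + b²) = √(0.01065 + 0.02422) = 0.18673.
True dip = arctan(0.18673) = 10.58°, dipping toward NNE (azimuth ≈ 034°).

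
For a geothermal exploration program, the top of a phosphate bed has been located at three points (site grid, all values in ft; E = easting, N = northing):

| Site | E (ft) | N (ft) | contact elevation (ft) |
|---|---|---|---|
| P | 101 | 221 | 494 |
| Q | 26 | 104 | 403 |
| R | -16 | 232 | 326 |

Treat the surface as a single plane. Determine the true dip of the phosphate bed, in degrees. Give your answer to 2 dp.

55.03°

Two edge vectors: P→Q = (-75, -117, -91), P→R = (-117, 11, -168).
Normal n = (P→Q) × (P→R) = (20657, -1953, -14514).
So ∂z/∂E = −n_x/n_z = 1.42325 and ∂z/∂N = −n_y/n_z = −0.13456.
Gradient magnitude |∇z| = √(a² + b²) = √(2.02563 + 0.01811) = 1.42959.
True dip = arctan(1.42959) = 55.03°, dipping toward W (azimuth ≈ 275°).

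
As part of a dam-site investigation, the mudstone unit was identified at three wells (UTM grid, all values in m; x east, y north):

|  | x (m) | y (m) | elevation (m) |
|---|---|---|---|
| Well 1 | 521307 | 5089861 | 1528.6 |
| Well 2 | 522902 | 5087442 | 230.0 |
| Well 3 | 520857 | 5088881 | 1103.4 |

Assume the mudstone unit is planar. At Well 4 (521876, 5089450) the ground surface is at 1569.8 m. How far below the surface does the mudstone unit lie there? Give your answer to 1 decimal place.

289.3 m

Two edge vectors: Well 1→Well 2 = (1595, -2419, -1298.6), Well 1→Well 3 = (-450, -980, -425.2).
Normal n = (Well 1→Well 2) × (Well 1→Well 3) = (-244069.2, 1262564, -2651650).
So ∂z/∂x = −n_x/n_z = −0.092044274 and ∂z/∂y = −n_y/n_z = 0.476142779.
Intercept c from Well 1: 1528.6 + 47983.32 − 2423500.56 = −2373988.64.
At (521876, 5089450): z_contact = −48035.70 + 2423304.87 − 2373988.64 = 1280.53 m.
Depth below ground = 1569.8 − 1280.53 = 289.3 m.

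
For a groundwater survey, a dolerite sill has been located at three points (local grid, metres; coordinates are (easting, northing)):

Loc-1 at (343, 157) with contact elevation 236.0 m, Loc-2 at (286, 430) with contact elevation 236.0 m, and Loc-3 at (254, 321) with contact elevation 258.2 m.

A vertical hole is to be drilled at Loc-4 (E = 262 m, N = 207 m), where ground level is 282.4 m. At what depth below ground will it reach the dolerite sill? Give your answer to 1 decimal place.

17.8 m

Two edge vectors: Loc-1→Loc-2 = (-57, 273, 0), Loc-1→Loc-3 = (-89, 164, 22.2).
Normal n = (Loc-1→Loc-2) × (Loc-1→Loc-3) = (6060.6, 1265.4, 14949).
So ∂z/∂E = −n_x/n_z = −0.40542 and ∂z/∂N = −n_y/n_z = −0.08465.
Intercept c from Loc-1: 236 + 139.06 + 13.29 = 388.35.
At (262, 207): z_contact = −106.22 − 17.52 + 388.35 = 264.61 m.
Depth below ground = 282.4 − 264.61 = 17.8 m.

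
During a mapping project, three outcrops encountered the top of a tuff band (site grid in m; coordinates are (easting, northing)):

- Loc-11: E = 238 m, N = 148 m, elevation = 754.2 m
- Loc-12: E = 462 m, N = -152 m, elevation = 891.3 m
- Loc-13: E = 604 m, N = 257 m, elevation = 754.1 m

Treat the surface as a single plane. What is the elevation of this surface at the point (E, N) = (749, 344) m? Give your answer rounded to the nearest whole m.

Two edge vectors: Loc-11→Loc-12 = (224, -300, 137.1), Loc-11→Loc-13 = (366, 109, -0.1).
Normal n = (Loc-11→Loc-12) × (Loc-11→Loc-13) = (-14913.9, 50201, 134216).
So ∂z/∂E = −n_x/n_z = 0.11112 and ∂z/∂N = −n_y/n_z = −0.37403.
Intercept c from Loc-11: 754.2 − 26.45 + 55.36 = 783.11.
At (749, 344): z = 83.2 − 128.7 + 783.11 = 737.7 m.

738 m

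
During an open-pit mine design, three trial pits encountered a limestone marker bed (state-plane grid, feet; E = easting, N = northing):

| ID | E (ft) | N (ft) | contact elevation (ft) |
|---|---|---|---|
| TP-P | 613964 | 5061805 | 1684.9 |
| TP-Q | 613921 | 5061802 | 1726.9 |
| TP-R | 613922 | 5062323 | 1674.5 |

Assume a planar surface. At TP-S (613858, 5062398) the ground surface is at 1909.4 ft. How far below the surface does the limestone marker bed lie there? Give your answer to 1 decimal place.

180.2 ft

Let the plane be z = a·E + b·N + c.
TP-Q−TP-P: −43a − 3b = 42;  TP-R−TP-P: −42a + 518b = −10.4.
Solving gives a = −0.969857143, b = −0.098714286.
Then c = 1684.9 − a·613964 − b·5061805 = 1096814.74.
At (613858, 5062398): z_contact = −595354.57 − 499731.00 + 1096814.74 = 1729.17 ft.
Depth below ground = 1909.4 − 1729.17 = 180.2 ft.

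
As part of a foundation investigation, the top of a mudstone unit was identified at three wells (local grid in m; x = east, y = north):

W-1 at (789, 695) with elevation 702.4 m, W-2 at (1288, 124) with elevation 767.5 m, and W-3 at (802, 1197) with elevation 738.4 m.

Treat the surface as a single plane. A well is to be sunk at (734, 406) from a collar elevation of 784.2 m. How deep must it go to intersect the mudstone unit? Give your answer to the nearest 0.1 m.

Two edge vectors: W-1→W-2 = (499, -571, 65.1), W-1→W-3 = (13, 502, 36).
Normal n = (W-1→W-2) × (W-1→W-3) = (-53236.2, -17117.7, 257921).
So ∂z/∂x = −n_x/n_z = 0.206405 and ∂z/∂y = −n_y/n_z = 0.066368.
Intercept c from W-1: 702.4 − 162.85 − 46.13 = 493.42.
At (734, 406): z_contact = 151.50 + 26.95 + 493.42 = 671.87 m.
Depth below ground = 784.2 − 671.87 = 112.3 m.

112.3 m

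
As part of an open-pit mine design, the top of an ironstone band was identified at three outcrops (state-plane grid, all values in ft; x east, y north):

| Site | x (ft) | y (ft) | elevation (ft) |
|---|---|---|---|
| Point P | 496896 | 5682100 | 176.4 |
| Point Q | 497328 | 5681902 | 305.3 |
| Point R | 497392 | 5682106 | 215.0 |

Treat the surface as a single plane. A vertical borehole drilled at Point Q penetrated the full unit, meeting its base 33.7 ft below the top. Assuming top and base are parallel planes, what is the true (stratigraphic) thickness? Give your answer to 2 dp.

30.43 ft

Two edge vectors: Point P→Point Q = (432, -198, 128.9), Point P→Point R = (496, 6, 38.6).
Normal n = (Point P→Point Q) × (Point P→Point R) = (-8416.2, 47259.2, 100800).
So ∂z/∂x = −n_x/n_z = 0.08349 and ∂z/∂y = −n_y/n_z = −0.46884.
|∇z| = √(a²+b²) = 0.47622, so dip δ = arctan(0.47622) = 25.46°.
True thickness = vertical thickness × cos δ = 33.7 × cos 25.46° = 30.43 ft.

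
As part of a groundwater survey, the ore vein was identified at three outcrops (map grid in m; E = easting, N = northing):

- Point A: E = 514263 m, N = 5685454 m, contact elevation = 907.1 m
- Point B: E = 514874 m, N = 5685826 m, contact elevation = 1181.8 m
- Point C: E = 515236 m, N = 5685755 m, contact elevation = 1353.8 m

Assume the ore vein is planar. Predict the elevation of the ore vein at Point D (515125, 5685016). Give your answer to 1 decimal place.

Let the plane be z = a·E + b·N + c.
Point B−Point A: 611a + 372b = 274.7;  Point C−Point A: 973a + 301b = 446.7.
Solving gives a = 0.468913477, b = −0.031736920.
Then c = 907.1 − a·514263 − b·5685454 = −59798.95.
At (515125, 5685016): z = 241549.1 − 180424.9 − 59798.95 = 1325.2 m.

1325.2 m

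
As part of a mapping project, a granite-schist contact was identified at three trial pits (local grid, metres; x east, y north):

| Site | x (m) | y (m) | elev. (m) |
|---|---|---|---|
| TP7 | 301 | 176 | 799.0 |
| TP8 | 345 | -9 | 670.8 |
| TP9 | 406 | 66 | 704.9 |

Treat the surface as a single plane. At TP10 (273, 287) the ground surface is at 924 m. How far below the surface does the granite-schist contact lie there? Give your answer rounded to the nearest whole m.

Two edge vectors: TP7→TP8 = (44, -185, -128.2), TP7→TP9 = (105, -110, -94.1).
Normal n = (TP7→TP8) × (TP7→TP9) = (3306.5, -9320.6, 14585).
So ∂z/∂x = −n_x/n_z = −0.22671 and ∂z/∂y = −n_y/n_z = 0.63905.
Intercept c from TP7: 799 + 68.24 − 112.47 = 754.76.
At (273, 287): z_contact = −61.9 + 183.4 + 754.76 = 876.3 m.
Depth below ground = 924 − 876.3 = 48 m.

48 m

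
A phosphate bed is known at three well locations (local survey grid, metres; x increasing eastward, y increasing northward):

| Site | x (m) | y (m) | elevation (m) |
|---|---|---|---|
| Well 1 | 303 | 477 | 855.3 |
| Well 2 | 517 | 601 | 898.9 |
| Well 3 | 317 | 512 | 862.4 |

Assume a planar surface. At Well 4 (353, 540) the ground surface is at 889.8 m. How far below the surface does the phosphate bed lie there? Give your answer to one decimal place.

Let the plane be z = a·x + b·y + c.
Well 2−Well 1: 214a + 124b = 43.6;  Well 3−Well 1: 14a + 35b = 7.1.
Solving gives a = 0.11220, b = 0.15798.
Then c = 855.3 − a·303 − b·477 = 745.95.
At (353, 540): z_contact = 39.61 + 85.31 + 745.95 = 870.86 m.
Depth below ground = 889.8 − 870.86 = 18.9 m.

18.9 m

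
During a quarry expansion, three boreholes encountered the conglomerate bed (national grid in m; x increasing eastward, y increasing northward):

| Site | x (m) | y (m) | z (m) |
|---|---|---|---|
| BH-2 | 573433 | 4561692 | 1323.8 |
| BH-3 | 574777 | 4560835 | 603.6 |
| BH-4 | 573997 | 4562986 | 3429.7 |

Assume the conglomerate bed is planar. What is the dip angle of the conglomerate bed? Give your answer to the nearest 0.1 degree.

56.5°

Let the plane be z = a·x + b·y + c.
BH-3−BH-2: 1344a − 857b = −720.2;  BH-4−BH-2: 564a + 1294b = 2105.9.
Solving gives a = 0.39272, b = 1.45626.
Gradient magnitude |∇z| = √(a² + b²) = √(0.15423 + 2.12070) = 1.50829.
True dip = arctan(1.50829) = 56.5°, dipping toward SSW (azimuth ≈ 195°).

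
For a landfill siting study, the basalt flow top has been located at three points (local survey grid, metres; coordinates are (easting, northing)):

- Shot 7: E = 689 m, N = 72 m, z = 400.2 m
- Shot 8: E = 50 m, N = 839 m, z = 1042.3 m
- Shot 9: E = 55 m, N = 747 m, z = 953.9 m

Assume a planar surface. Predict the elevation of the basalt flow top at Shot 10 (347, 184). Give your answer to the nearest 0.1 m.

454.5 m

Let the plane be z = a·E + b·N + c.
Shot 8−Shot 7: −639a + 767b = 642.1;  Shot 9−Shot 7: −634a + 675b = 553.7.
Solving gives a = 0.15886, b = 0.96950.
Then c = 400.2 − a·689 − b·72 = 220.94.
At (347, 184): z = 55.1 + 178.4 + 220.94 = 454.5 m.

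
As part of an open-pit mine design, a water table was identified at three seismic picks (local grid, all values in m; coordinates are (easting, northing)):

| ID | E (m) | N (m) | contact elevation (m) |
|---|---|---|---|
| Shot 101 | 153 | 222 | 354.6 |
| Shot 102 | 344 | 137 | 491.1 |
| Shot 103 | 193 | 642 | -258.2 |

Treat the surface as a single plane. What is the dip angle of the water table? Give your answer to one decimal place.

55.7°

Let the plane be z = a·E + b·N + c.
Shot 102−Shot 101: 191a − 85b = 136.5;  Shot 103−Shot 101: 40a + 420b = −612.8.
Solving gives a = 0.06269, b = −1.46502.
Gradient magnitude |∇z| = √(a² + b²) = √(0.00393 + 2.14628) = 1.46636.
True dip = arctan(1.46636) = 55.7°, dipping toward N (azimuth ≈ 358°).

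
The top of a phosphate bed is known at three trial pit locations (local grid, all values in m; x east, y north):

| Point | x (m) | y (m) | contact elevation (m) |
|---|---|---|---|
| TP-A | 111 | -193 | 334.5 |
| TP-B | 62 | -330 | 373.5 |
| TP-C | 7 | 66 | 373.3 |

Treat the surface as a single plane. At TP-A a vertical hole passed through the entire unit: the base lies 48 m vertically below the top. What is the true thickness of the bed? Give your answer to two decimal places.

41.56 m

Let the plane be z = a·x + b·y + c.
TP-B−TP-A: −49a − 137b = 39;  TP-C−TP-A: −104a + 259b = 38.8.
Solving gives a = −0.57228, b = −0.07999.
|∇z| = √(a²+b²) = 0.57784, so dip δ = arctan(0.57784) = 30.02°.
True thickness = vertical thickness × cos δ = 48 × cos 30.02° = 41.56 m.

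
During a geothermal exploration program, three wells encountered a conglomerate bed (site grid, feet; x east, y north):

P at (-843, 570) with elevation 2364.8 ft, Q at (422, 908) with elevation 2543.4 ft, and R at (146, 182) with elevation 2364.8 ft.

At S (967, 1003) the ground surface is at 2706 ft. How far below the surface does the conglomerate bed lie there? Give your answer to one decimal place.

Two edge vectors: P→Q = (1265, 338, 178.6), P→R = (989, -388, 0).
Normal n = (P→Q) × (P→R) = (69296.8, 176635.4, -825102).
So ∂z/∂x = −n_x/n_z = 0.083986 and ∂z/∂y = −n_y/n_z = 0.214077.
Intercept c from P: 2364.8 + 70.80 − 122.02 = 2313.58.
At (967, 1003): z_contact = 81.21 + 214.72 + 2313.58 = 2609.51 ft.
Depth below ground = 2706 − 2609.51 = 96.5 ft.

96.5 ft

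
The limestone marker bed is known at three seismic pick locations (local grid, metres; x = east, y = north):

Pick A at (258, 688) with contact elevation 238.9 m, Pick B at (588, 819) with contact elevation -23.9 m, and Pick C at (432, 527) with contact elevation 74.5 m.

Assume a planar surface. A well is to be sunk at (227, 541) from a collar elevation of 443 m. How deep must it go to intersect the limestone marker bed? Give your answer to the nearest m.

195 m

Two edge vectors: Pick A→Pick B = (330, 131, -262.8), Pick A→Pick C = (174, -161, -164.4).
Normal n = (Pick A→Pick B) × (Pick A→Pick C) = (-63847.2, 8524.8, -75924).
So ∂z/∂x = −n_x/n_z = −0.84094 and ∂z/∂y = −n_y/n_z = 0.11228.
Intercept c from Pick A: 238.9 + 216.96 − 77.25 = 378.61.
At (227, 541): z_contact = −190.9 + 60.7 + 378.61 = 248.5 m.
Depth below ground = 443 − 248.5 = 195 m.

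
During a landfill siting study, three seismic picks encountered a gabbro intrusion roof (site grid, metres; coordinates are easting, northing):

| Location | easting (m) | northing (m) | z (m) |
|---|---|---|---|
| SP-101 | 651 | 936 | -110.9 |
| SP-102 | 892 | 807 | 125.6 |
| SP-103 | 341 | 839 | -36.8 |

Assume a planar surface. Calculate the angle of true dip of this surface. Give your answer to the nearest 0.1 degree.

Let the plane be z = a·easting + b·northing + c.
SP-102−SP-101: 241a − 129b = 236.5;  SP-103−SP-101: −310a − 97b = 74.1.
Solving gives a = 0.21118, b = −1.43881.
Gradient magnitude |∇z| = √(a² + b²) = √(0.04460 + 2.07018) = 1.45423.
True dip = arctan(1.45423) = 55.5°, dipping toward N (azimuth ≈ 352°).

55.5°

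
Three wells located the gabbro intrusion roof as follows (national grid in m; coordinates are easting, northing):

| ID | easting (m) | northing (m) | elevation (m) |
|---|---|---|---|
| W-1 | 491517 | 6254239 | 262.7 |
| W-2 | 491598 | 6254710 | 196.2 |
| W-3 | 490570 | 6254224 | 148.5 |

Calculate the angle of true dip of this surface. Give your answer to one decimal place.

Let the plane be z = a·easting + b·northing + c.
W-2−W-1: 81a + 471b = −66.5;  W-3−W-1: −947a − 15b = −114.2.
Solving gives a = 0.12316, b = −0.16237.
Gradient magnitude |∇z| = √(a² + b²) = √(0.01517 + 0.02636) = 0.20380.
True dip = arctan(0.20380) = 11.5°, dipping toward NW (azimuth ≈ 323°).

11.5°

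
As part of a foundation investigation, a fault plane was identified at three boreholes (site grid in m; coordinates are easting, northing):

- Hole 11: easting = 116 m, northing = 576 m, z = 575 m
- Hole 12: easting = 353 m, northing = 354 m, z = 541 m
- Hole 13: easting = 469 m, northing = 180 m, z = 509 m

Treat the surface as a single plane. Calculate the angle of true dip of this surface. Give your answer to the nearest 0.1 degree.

Two edge vectors: Hole 11→Hole 12 = (237, -222, -34), Hole 11→Hole 13 = (353, -396, -66).
Normal n = (Hole 11→Hole 12) × (Hole 11→Hole 13) = (1188, 3640, -15486).
So ∂z/∂easting = −n_x/n_z = 0.07671 and ∂z/∂northing = −n_y/n_z = 0.23505.
Gradient magnitude |∇z| = √(a² + b²) = √(0.00589 + 0.05525) = 0.24725.
True dip = arctan(0.24725) = 13.9°, dipping toward SSW (azimuth ≈ 198°).

13.9°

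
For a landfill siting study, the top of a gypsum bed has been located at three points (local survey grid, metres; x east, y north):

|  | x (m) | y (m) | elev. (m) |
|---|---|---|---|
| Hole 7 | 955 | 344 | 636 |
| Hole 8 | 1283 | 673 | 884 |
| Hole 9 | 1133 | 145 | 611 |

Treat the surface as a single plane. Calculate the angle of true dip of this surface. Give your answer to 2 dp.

28.26°

Two edge vectors: Hole 7→Hole 8 = (328, 329, 248), Hole 7→Hole 9 = (178, -199, -25).
Normal n = (Hole 7→Hole 8) × (Hole 7→Hole 9) = (41127, 52344, -123834).
So ∂z/∂x = −n_x/n_z = 0.33211 and ∂z/∂y = −n_y/n_z = 0.42269.
Gradient magnitude |∇z| = √(a² + b²) = √(0.11030 + 0.17867) = 0.53756.
True dip = arctan(0.53756) = 28.26°, dipping toward SW (azimuth ≈ 218°).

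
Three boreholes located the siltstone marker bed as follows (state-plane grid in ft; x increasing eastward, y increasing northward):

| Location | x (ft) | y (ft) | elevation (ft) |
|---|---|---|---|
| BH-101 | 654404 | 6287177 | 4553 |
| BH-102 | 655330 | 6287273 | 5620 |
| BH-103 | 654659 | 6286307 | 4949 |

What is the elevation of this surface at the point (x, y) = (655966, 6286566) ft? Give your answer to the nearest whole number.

6441 ft

Let the plane be z = a·x + b·y + c.
BH-102−BH-101: 926a + 96b = 1067;  BH-103−BH-101: 255a − 870b = 396.
Solving gives a = 1.16408385, b = −0.11397542.
Then c = 4553 − a·654404 − b·6287177 = −40644.46.
At (655966, 6286566): z = 763599.4 − 716514.0 − 40644.46 = 6440.9 ft.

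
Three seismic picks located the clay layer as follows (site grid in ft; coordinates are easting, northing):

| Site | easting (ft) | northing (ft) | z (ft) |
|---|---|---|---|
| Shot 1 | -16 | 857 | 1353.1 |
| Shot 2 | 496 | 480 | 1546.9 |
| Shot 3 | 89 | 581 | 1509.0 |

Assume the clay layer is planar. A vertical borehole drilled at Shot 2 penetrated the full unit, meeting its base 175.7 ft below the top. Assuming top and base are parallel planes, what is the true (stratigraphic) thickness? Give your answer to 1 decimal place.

151.5 ft

Two edge vectors: Shot 1→Shot 2 = (512, -377, 193.8), Shot 1→Shot 3 = (105, -276, 155.9).
Normal n = (Shot 1→Shot 2) × (Shot 1→Shot 3) = (-5285.5, -59471.8, -101727).
So ∂z/∂easting = −n_x/n_z = −0.05196 and ∂z/∂northing = −n_y/n_z = −0.58462.
|∇z| = √(a²+b²) = 0.58693, so dip δ = arctan(0.58693) = 30.41°.
True thickness = vertical thickness × cos δ = 175.7 × cos 30.41° = 151.5 ft.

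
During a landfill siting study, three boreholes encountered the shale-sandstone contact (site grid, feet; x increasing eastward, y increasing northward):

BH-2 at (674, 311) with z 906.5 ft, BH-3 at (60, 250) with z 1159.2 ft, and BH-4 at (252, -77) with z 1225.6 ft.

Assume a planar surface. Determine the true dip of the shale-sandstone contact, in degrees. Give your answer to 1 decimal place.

Two edge vectors: BH-2→BH-3 = (-614, -61, 252.7), BH-2→BH-4 = (-422, -388, 319.1).
Normal n = (BH-2→BH-3) × (BH-2→BH-4) = (78582.5, 89288, 212490).
So ∂z/∂x = −n_x/n_z = −0.36982 and ∂z/∂y = −n_y/n_z = −0.42020.
Gradient magnitude |∇z| = √(a² + b²) = √(0.13676 + 0.17657) = 0.55976.
True dip = arctan(0.55976) = 29.2°, dipping toward NE (azimuth ≈ 041°).

29.2°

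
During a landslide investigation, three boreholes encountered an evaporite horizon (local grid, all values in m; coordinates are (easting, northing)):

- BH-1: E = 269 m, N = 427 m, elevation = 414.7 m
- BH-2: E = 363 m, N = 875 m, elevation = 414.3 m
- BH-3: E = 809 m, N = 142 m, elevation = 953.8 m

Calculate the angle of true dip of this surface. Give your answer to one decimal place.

Let the plane be z = a·E + b·N + c.
BH-2−BH-1: 94a + 448b = −0.4;  BH-3−BH-1: 540a − 285b = 539.1.
Solving gives a = 0.89838, b = −0.18939.
Gradient magnitude |∇z| = √(a² + b²) = √(0.80708 + 0.03587) = 0.91812.
True dip = arctan(0.91812) = 42.6°, dipping toward WNW (azimuth ≈ 282°).

42.6°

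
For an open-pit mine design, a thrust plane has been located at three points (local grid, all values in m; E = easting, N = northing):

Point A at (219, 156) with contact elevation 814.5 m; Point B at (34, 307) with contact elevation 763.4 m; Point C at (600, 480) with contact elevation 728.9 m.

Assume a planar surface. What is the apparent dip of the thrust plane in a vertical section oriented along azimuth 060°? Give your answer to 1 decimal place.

7.0°

Two edge vectors: Point A→Point B = (-185, 151, -51.1), Point A→Point C = (381, 324, -85.6).
Normal n = (Point A→Point B) × (Point A→Point C) = (3630.8, -35305.1, -117471).
So ∂z/∂E = −n_x/n_z = 0.03091 and ∂z/∂N = −n_y/n_z = −0.30054.
Unit vector along 060° is (sin 60°, cos 60°) = (0.8660, 0.5000).
Slope in that direction = a·(0.8660) + b·(0.5000) = −0.12350.
Apparent dip = arctan|0.12350| = 7.0° (true dip is 16.8°, so apparent ≤ true as expected).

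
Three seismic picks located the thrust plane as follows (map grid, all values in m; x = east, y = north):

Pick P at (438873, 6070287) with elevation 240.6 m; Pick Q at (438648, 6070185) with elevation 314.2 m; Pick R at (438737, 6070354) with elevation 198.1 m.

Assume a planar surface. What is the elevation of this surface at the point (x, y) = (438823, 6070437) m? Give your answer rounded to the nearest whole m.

140 m

Two edge vectors: Pick P→Pick Q = (-225, -102, 73.6), Pick P→Pick R = (-136, 67, -42.5).
Normal n = (Pick P→Pick Q) × (Pick P→Pick R) = (-596.2, -19572.1, -28947).
So ∂z/∂x = −n_x/n_z = −0.02059626 and ∂z/∂y = −n_y/n_z = −0.67613570.
Intercept c from Pick P: 240.6 + 9039.14 + 4104337.73 = 4113617.47.
At (438823, 6070437): z = −9038.1 − 4104439.1 + 4113617.47 = 140.2 m.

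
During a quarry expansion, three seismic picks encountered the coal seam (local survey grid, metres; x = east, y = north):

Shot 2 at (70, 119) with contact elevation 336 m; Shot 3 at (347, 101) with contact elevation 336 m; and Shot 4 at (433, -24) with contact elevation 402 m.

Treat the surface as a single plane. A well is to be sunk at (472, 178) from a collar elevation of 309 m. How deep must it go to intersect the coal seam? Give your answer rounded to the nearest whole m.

20 m

Two edge vectors: Shot 2→Shot 3 = (277, -18, 0), Shot 2→Shot 4 = (363, -143, 66).
Normal n = (Shot 2→Shot 3) × (Shot 2→Shot 4) = (-1188, -18282, -33077).
So ∂z/∂x = −n_x/n_z = −0.03592 and ∂z/∂y = −n_y/n_z = −0.55271.
Intercept c from Shot 2: 336 + 2.51 + 65.77 = 404.29.
At (472, 178): z_contact = −17.0 − 98.4 + 404.29 = 289.0 m.
Depth below ground = 309 − 289.0 = 20 m.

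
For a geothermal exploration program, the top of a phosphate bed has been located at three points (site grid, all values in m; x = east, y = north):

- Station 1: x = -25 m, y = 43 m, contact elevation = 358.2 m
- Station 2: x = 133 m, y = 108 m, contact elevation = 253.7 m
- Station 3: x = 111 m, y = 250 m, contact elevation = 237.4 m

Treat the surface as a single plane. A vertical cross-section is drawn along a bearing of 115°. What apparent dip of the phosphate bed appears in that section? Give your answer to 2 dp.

Two edge vectors: Station 1→Station 2 = (158, 65, -104.5), Station 1→Station 3 = (136, 207, -120.8).
Normal n = (Station 1→Station 2) × (Station 1→Station 3) = (13779.5, 4874.4, 23866).
So ∂z/∂x = −n_x/n_z = −0.57737 and ∂z/∂y = −n_y/n_z = −0.20424.
Unit vector along 115° is (sin 115°, cos 115°) = (0.9063, -0.4226).
Slope in that direction = a·(0.9063) + b·(-0.4226) = −0.43696.
Apparent dip = arctan|0.43696| = 23.60° (true dip is 31.5°, so apparent ≤ true as expected).

23.60°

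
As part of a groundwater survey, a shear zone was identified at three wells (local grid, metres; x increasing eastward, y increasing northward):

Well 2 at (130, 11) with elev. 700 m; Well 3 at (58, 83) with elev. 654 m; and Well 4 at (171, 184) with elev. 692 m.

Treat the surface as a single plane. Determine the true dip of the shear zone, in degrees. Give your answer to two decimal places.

Let the plane be z = a·x + b·y + c.
Well 3−Well 2: −72a + 72b = −46;  Well 4−Well 2: 41a + 173b = −8.
Solving gives a = 0.47910, b = −0.15979.
Gradient magnitude |∇z| = √(a² + b²) = √(0.22954 + 0.02553) = 0.50504.
True dip = arctan(0.50504) = 26.80°, dipping toward WNW (azimuth ≈ 288°).

26.80°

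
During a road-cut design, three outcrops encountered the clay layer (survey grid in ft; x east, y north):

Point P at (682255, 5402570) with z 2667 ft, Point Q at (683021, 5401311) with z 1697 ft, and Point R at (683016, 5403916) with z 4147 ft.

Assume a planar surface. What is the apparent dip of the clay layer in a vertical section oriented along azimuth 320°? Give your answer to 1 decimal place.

28.4°

Two edge vectors: Point P→Point Q = (766, -1259, -970), Point P→Point R = (761, 1346, 1480).
Normal n = (Point P→Point Q) × (Point P→Point R) = (-557700, -1871850, 1989135).
So ∂z/∂x = −n_x/n_z = 0.28037 and ∂z/∂y = −n_y/n_z = 0.94104.
Unit vector along 320° is (sin 320°, cos 320°) = (-0.6428, 0.7660).
Slope in that direction = a·(-0.6428) + b·(0.7660) = 0.54066.
Apparent dip = arctan|0.54066| = 28.4° (true dip is 44.5°, so apparent ≤ true as expected).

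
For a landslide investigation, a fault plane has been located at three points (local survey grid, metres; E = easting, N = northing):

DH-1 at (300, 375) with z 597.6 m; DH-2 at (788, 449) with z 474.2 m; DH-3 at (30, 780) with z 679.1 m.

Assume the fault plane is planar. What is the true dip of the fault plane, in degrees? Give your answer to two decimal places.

14.52°

Let the plane be z = a·E + b·N + c.
DH-2−DH-1: 488a + 74b = −123.4;  DH-3−DH-1: −270a + 405b = 81.5.
Solving gives a = −0.25737, b = 0.02966.
Gradient magnitude |∇z| = √(a² + b²) = √(0.06624 + 0.00088) = 0.25907.
True dip = arctan(0.25907) = 14.52°, dipping toward E (azimuth ≈ 097°).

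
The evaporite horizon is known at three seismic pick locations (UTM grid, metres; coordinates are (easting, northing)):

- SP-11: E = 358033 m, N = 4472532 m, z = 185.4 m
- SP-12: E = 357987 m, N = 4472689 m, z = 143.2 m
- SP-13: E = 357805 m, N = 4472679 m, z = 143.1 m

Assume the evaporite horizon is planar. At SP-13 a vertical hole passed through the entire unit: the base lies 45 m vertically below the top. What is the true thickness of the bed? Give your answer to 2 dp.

Let the plane be z = a·E + b·N + c.
SP-12−SP-11: −46a + 157b = −42.2;  SP-13−SP-11: −228a + 147b = −42.3.
Solving gives a = 0.01508, b = −0.26437.
|∇z| = √(a²+b²) = 0.26480, so dip δ = arctan(0.26480) = 14.83°.
True thickness = vertical thickness × cos δ = 45 × cos 14.83° = 43.50 m.

43.50 m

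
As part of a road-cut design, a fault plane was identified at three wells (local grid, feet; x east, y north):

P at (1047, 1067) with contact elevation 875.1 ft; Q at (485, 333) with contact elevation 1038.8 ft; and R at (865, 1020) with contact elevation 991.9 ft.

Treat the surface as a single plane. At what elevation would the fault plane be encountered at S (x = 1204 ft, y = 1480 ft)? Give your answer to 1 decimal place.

898.9 ft

Two edge vectors: P→Q = (-562, -734, 163.7), P→R = (-182, -47, 116.8).
Normal n = (P→Q) × (P→R) = (-78037.3, 35848.2, -107174).
So ∂z/∂x = −n_x/n_z = −0.728136 and ∂z/∂y = −n_y/n_z = 0.334486.
Intercept c from P: 875.1 + 762.36 − 356.90 = 1280.56.
At (1204, 1480): z = −876.7 + 495.0 + 1280.56 = 898.9 ft.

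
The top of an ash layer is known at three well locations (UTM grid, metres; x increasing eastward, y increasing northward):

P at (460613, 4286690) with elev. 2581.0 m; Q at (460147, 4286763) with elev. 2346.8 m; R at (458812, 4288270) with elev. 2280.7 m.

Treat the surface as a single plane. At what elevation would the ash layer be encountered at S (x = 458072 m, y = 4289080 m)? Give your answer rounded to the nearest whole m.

2232 m

Two edge vectors: P→Q = (-466, 73, -234.2), P→R = (-1801, 1580, -300.3).
Normal n = (P→Q) × (P→R) = (348114.1, 281854.4, -604807).
So ∂z/∂x = −n_x/n_z = 0.57557882 and ∂z/∂y = −n_y/n_z = 0.46602371.
Intercept c from P: 2581 − 265119.09 − 1997699.16 = −2260237.25.
At (458072, 4289080): z = 263656.5 + 1998813.0 − 2260237.25 = 2232.3 m.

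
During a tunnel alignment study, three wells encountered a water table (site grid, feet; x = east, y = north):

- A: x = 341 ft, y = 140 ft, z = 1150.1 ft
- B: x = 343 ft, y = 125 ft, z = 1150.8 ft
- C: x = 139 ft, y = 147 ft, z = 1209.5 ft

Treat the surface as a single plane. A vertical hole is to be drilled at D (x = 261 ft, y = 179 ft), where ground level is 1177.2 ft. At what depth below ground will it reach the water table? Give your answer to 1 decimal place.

Let the plane be z = a·x + b·y + c.
B−A: 2a − 15b = 0.7;  C−A: −202a + 7b = 59.4.
Solving gives a = −0.29705, b = −0.08627.
Then c = 1150.1 − a·341 − b·140 = 1263.47.
At (261, 179): z_contact = −77.53 − 15.44 + 1263.47 = 1170.50 ft.
Depth below ground = 1177.2 − 1170.50 = 6.7 ft.

6.7 ft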